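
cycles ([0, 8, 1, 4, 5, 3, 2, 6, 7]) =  (1 8 7 6 2)(3 4 5)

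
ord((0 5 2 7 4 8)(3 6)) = 6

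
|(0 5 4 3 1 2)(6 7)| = 6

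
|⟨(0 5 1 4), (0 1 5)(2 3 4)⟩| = 120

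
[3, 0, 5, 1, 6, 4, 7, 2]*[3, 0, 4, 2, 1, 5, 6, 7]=[2, 3, 5, 0, 6, 1, 7, 4]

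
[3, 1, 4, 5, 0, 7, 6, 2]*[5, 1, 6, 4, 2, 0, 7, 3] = [4, 1, 2, 0, 5, 3, 7, 6]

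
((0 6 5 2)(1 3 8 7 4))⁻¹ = (0 2 5 6)(1 4 7 8 3)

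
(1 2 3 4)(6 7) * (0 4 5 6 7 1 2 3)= (0 4 2)(1 3 5 6)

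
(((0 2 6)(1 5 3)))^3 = ()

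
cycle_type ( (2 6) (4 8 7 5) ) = 2.4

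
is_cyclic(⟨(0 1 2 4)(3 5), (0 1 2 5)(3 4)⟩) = no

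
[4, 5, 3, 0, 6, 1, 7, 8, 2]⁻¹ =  [3, 5, 8, 2, 0, 1, 4, 6, 7]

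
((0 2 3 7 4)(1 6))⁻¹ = (0 4 7 3 2)(1 6)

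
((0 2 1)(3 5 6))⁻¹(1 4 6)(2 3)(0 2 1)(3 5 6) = (0 4 3)(1 5)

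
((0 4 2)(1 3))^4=(0 4 2)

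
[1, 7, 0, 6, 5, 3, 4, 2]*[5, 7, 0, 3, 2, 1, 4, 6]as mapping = [0→7, 1→6, 2→5, 3→4, 4→1, 5→3, 6→2, 7→0]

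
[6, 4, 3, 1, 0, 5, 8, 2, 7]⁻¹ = [4, 3, 7, 2, 1, 5, 0, 8, 6]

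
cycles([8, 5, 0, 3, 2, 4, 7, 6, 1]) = (0 8 1 5 4 2)(6 7)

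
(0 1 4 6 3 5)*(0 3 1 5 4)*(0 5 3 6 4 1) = (0 3 1 5 6)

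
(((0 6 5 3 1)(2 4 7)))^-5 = (2 4 7)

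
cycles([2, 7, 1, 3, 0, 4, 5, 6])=(0 2 1 7 6 5 4)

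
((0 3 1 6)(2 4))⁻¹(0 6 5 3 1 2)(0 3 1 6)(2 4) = (0 5 1 6 4 3)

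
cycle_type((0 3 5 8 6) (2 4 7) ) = 3.5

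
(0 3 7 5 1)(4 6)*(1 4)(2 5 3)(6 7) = (0 2 5 4 7 3 6 1)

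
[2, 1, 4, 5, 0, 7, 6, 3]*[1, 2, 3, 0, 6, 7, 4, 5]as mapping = [0→3, 1→2, 2→6, 3→7, 4→1, 5→5, 6→4, 7→0]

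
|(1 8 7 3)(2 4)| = 4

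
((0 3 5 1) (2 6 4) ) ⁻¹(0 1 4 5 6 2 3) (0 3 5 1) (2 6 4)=(0 2 1 4 6 5 3) 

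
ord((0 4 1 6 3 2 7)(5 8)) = 14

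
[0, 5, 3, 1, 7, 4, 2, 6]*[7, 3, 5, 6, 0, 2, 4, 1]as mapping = [0→7, 1→2, 2→6, 3→3, 4→1, 5→0, 6→5, 7→4]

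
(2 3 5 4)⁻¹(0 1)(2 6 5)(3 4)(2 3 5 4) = (0 1)(2 5)(3 6 4)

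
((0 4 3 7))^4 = ()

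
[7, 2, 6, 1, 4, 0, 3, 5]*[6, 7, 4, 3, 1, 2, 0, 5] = [5, 4, 0, 7, 1, 6, 3, 2]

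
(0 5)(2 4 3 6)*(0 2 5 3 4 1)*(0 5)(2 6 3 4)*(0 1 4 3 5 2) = (0 3 5 6 1 2 4)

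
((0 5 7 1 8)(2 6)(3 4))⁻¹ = (0 8 1 7 5)(2 6)(3 4)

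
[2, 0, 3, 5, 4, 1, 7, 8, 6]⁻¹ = [1, 5, 0, 2, 4, 3, 8, 6, 7]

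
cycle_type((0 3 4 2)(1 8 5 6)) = 4^2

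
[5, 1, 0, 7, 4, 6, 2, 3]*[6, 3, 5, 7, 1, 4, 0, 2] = [4, 3, 6, 2, 1, 0, 5, 7]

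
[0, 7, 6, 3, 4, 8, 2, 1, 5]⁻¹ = [0, 7, 6, 3, 4, 8, 2, 1, 5]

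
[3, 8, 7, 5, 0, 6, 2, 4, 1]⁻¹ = [4, 8, 6, 0, 7, 3, 5, 2, 1]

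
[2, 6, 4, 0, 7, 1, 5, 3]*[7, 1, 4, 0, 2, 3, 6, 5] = [4, 6, 2, 7, 5, 1, 3, 0]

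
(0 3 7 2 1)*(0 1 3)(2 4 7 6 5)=(2 3 6 5)(4 7)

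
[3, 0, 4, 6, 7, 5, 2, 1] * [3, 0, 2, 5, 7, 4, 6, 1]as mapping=[0→5, 1→3, 2→7, 3→6, 4→1, 5→4, 6→2, 7→0]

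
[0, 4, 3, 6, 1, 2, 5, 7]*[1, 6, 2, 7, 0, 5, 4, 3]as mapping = [0→1, 1→0, 2→7, 3→4, 4→6, 5→2, 6→5, 7→3]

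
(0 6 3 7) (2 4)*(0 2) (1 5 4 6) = (0 1 5 4) (2 6 3 7) 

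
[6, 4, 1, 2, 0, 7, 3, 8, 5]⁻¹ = [4, 2, 3, 6, 1, 8, 0, 5, 7]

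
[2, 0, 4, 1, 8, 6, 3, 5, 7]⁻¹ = [1, 3, 0, 6, 2, 7, 5, 8, 4]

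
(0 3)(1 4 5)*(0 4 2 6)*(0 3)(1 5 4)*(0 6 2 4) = (0 6 3 1 4)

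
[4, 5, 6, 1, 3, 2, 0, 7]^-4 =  [1, 6, 4, 2, 5, 0, 3, 7]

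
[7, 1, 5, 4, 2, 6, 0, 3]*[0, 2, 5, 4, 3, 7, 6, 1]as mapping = [0→1, 1→2, 2→7, 3→3, 4→5, 5→6, 6→0, 7→4]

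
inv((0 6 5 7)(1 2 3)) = (0 7 5 6)(1 3 2)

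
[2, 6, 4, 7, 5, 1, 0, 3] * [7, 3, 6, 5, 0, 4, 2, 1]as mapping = [0→6, 1→2, 2→0, 3→1, 4→4, 5→3, 6→7, 7→5]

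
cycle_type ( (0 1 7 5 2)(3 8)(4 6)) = 2^2.5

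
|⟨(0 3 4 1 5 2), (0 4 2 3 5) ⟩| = 720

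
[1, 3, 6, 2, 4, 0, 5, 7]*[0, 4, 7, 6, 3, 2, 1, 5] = [4, 6, 1, 7, 3, 0, 2, 5]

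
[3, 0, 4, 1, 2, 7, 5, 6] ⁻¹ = [1, 3, 4, 0, 2, 6, 7, 5] 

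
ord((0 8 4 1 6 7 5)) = 7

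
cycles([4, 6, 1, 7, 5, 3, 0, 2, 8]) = (0 4 5 3 7 2 1 6)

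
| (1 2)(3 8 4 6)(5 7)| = 4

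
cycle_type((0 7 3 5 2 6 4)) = 7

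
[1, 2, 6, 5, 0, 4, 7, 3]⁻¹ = [4, 0, 1, 7, 5, 3, 2, 6]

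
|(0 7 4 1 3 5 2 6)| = 8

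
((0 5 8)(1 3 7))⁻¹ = (0 8 5)(1 7 3)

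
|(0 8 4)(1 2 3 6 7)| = 15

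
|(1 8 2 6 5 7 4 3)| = 8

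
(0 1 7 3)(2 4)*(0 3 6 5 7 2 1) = (1 2 4)(5 7 6)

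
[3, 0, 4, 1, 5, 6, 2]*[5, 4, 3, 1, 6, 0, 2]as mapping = [0→1, 1→5, 2→6, 3→4, 4→0, 5→2, 6→3]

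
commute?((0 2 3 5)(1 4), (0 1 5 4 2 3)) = no:(0 2 3 5)(1 4) * (0 1 5 4 2 3) = (0 3 4 5 1 2), (0 1 5 4 2 3) * (0 2 3 5)(1 4) = (0 4 3 2 5 1)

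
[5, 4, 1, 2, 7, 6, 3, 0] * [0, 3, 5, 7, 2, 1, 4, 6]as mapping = [0→1, 1→2, 2→3, 3→5, 4→6, 5→4, 6→7, 7→0]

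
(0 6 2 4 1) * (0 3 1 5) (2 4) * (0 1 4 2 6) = (1 3 4 5) (2 6) 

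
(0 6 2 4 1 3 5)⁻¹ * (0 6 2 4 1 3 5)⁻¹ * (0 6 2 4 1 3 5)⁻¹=(0 1 6 3 2 5 4)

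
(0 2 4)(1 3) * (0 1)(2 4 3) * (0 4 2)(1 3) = (0 2 1)(3 4)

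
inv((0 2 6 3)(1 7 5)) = (0 3 6 2)(1 5 7)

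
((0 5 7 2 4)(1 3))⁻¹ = (0 4 2 7 5)(1 3)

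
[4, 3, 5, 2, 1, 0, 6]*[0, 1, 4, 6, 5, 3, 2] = [5, 6, 3, 4, 1, 0, 2]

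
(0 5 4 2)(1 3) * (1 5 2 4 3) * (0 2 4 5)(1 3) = (0 4 5 1 3)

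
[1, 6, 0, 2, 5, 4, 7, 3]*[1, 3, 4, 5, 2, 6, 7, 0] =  [3, 7, 1, 4, 6, 2, 0, 5]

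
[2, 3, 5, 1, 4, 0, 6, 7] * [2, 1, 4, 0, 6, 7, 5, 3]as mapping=[0→4, 1→0, 2→7, 3→1, 4→6, 5→2, 6→5, 7→3]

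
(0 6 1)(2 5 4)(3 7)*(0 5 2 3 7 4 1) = (0 6)(1 5)(3 4)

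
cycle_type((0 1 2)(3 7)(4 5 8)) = 2.3^2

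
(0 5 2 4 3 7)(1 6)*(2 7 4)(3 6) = (0 5 7)(1 3 4 6)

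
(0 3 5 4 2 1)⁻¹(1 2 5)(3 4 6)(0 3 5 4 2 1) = (0 1 4)(2 6 5)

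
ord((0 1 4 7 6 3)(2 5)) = 6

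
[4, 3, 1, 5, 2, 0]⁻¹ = [5, 2, 4, 1, 0, 3]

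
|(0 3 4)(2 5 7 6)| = 12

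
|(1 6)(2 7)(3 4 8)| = 6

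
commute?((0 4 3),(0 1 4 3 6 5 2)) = no:(0 4 3)*(0 1 4 3 6 5 2) = (0 3 1 4 6 5 2),(0 1 4 3 6 5 2)*(0 4 3) = (0 1 3 6 5 2 4)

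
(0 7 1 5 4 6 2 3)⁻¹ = (0 3 2 6 4 5 1 7)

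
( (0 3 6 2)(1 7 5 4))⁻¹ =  (0 2 6 3)(1 4 5 7)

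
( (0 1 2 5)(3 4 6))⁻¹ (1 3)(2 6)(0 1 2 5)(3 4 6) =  (2 4)(3 5)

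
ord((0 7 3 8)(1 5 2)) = 12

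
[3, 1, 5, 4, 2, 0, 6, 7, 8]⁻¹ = [5, 1, 4, 0, 3, 2, 6, 7, 8]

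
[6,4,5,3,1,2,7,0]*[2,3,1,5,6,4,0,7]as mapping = [0→0,1→6,2→4,3→5,4→3,5→1,6→7,7→2]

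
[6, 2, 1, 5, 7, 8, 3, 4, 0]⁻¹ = [8, 2, 1, 6, 7, 3, 0, 4, 5]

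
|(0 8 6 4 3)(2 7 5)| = 15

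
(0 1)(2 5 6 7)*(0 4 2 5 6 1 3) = (0 3)(1 4 2 6 7 5)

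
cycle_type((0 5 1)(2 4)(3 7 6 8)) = 2.3.4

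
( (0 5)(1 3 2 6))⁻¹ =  (0 5)(1 6 2 3)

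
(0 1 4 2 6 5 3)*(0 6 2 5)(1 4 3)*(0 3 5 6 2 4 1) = (0 1 5)(2 4 6 3)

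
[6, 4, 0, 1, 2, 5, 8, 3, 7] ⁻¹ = [2, 3, 4, 7, 1, 5, 0, 8, 6] 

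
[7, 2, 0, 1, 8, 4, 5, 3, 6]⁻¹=[2, 3, 1, 7, 5, 6, 8, 0, 4]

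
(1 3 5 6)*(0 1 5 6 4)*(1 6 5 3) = (0 6 3 5 4)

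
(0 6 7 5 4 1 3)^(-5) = (0 7 4 3 6 5 1)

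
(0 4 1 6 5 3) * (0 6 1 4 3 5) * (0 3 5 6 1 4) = (0 5 6 3 1 4)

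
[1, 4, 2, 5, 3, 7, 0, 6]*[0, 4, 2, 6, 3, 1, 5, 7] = [4, 3, 2, 1, 6, 7, 0, 5] 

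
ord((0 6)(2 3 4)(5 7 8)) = 6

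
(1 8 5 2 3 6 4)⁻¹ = (1 4 6 3 2 5 8)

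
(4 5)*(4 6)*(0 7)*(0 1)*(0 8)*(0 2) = (0 7 1 8 2)(4 5 6)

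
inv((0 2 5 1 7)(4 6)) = (0 7 1 5 2)(4 6)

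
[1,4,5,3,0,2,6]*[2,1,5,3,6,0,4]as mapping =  [0→1,1→6,2→0,3→3,4→2,5→5,6→4]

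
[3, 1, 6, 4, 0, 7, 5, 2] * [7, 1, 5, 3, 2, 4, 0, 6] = [3, 1, 0, 2, 7, 6, 4, 5]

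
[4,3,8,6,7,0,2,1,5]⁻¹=[5,7,6,1,0,8,3,4,2]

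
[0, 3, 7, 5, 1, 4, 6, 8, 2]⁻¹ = [0, 4, 8, 1, 5, 3, 6, 2, 7]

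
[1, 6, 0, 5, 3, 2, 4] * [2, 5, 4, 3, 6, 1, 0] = [5, 0, 2, 1, 3, 4, 6]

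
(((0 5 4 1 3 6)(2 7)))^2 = (0 4 3)(1 6 5)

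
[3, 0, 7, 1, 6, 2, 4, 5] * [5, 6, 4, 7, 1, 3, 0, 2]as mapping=[0→7, 1→5, 2→2, 3→6, 4→0, 5→4, 6→1, 7→3]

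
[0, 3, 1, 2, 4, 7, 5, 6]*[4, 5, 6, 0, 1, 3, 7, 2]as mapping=[0→4, 1→0, 2→5, 3→6, 4→1, 5→2, 6→3, 7→7]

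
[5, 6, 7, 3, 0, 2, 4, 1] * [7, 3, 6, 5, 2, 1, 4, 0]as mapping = [0→1, 1→4, 2→0, 3→5, 4→7, 5→6, 6→2, 7→3]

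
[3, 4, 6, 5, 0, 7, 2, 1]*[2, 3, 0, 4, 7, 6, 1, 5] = [4, 7, 1, 6, 2, 5, 0, 3]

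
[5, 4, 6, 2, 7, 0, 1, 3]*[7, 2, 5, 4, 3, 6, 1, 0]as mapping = [0→6, 1→3, 2→1, 3→5, 4→0, 5→7, 6→2, 7→4]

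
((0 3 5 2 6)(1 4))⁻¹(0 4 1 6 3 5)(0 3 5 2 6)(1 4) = (0 5 2 3 1 4)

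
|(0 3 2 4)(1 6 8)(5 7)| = 12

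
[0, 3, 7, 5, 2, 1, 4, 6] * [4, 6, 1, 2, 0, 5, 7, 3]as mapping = [0→4, 1→2, 2→3, 3→5, 4→1, 5→6, 6→0, 7→7]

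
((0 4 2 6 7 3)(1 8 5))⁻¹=(0 3 7 6 2 4)(1 5 8)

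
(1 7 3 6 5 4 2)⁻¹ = (1 2 4 5 6 3 7)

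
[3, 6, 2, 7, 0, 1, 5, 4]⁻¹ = [4, 5, 2, 0, 7, 6, 1, 3]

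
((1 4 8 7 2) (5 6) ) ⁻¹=(1 2 7 8 4) (5 6) 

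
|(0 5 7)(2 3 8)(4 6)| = 6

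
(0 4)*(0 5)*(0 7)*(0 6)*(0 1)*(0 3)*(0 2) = (0 4 5 7 6 1 3 2) 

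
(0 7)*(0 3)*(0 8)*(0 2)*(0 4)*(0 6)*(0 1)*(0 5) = (0 7 3 8 2 4 6 1 5)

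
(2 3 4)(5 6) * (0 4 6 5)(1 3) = (0 4 2 1 3 6)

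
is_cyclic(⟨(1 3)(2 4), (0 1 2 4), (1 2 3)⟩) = no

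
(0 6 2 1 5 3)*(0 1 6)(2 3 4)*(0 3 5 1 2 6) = (0 3 2)(4 6 5)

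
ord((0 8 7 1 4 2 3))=7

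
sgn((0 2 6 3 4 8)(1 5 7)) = -1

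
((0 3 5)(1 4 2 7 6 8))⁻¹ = (0 5 3)(1 8 6 7 2 4)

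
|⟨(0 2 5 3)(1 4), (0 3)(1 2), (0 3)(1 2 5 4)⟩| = 360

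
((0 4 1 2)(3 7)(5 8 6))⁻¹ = (0 2 1 4)(3 7)(5 6 8)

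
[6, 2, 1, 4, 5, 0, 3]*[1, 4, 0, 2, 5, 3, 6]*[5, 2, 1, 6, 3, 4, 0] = [0, 5, 3, 4, 6, 2, 1] 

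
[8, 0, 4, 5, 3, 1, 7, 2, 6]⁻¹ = [1, 5, 7, 4, 2, 3, 8, 6, 0]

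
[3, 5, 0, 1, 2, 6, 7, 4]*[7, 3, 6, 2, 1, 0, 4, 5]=[2, 0, 7, 3, 6, 4, 5, 1]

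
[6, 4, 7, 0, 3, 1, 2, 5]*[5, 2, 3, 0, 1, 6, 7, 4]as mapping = [0→7, 1→1, 2→4, 3→5, 4→0, 5→2, 6→3, 7→6]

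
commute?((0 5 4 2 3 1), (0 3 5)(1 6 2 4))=no:(0 5 4 2 3 1)*(0 3 5)(1 6 2 4)=(1 3 6 2 5), (0 3 5)(1 6 2 4)*(0 5 4 2 3 1)=(0 1 6 3 4)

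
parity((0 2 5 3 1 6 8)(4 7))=odd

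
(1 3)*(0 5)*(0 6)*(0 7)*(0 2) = (0 5 6 7 2)(1 3)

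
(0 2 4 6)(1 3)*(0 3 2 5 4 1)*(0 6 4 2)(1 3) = (0 5 2 3 6 1)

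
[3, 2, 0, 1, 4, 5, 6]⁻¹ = [2, 3, 1, 0, 4, 5, 6]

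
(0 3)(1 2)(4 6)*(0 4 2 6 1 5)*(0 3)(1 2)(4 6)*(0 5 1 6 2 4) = (0 5 3 2 1)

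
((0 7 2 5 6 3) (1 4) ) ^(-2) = (0 6 2) (3 5 7) 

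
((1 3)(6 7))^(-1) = (1 3)(6 7)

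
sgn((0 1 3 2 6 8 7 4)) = -1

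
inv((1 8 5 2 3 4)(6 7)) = (1 4 3 2 5 8)(6 7)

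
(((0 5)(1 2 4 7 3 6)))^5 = (0 5)(1 6 3 7 4 2)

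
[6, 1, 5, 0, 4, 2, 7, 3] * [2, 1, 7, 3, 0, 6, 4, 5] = [4, 1, 6, 2, 0, 7, 5, 3] 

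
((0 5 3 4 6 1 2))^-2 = (0 1 4 5 2 6 3)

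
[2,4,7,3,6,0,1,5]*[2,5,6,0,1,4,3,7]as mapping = [0→6,1→1,2→7,3→0,4→3,5→2,6→5,7→4]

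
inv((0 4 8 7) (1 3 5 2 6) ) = (0 7 8 4) (1 6 2 5 3) 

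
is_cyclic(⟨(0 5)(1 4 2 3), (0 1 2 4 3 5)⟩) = no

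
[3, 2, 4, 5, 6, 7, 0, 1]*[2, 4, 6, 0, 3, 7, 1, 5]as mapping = [0→0, 1→6, 2→3, 3→7, 4→1, 5→5, 6→2, 7→4]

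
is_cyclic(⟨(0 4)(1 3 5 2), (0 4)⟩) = no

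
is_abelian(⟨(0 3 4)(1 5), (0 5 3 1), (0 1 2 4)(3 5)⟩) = no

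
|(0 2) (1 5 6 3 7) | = 10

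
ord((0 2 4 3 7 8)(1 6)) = 6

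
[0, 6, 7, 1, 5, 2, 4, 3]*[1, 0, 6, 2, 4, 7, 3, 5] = [1, 3, 5, 0, 7, 6, 4, 2]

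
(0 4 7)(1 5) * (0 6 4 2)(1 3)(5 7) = (0 2)(1 7 6 4 5 3)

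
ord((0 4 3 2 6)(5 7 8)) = 15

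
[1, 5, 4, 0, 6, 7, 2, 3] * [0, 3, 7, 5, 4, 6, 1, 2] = [3, 6, 4, 0, 1, 2, 7, 5]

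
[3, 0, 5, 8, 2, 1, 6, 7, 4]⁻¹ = [1, 5, 4, 0, 8, 2, 6, 7, 3]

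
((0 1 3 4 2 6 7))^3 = (0 4 7 3 6 1 2)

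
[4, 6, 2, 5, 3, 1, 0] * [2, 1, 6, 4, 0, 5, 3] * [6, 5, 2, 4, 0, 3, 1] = [6, 4, 1, 3, 0, 5, 2]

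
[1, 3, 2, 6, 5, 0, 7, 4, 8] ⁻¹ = [5, 0, 2, 1, 7, 4, 3, 6, 8] 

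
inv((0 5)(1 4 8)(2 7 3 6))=(0 5)(1 8 4)(2 6 3 7)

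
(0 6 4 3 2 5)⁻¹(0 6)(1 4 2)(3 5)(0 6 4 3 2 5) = (0 2)(1 3 5)(4 6)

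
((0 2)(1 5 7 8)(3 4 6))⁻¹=(0 2)(1 8 7 5)(3 6 4)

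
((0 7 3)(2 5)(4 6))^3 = (2 5)(4 6)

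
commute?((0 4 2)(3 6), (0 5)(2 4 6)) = no:(0 4 2)(3 6)*(0 5)(2 4 6) = (0 6 3 2 5), (0 5)(2 4 6)*(0 4 2)(3 6) = (0 5 4 3 6)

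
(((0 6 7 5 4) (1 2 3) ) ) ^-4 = (0 6 7 5 4) (1 3 2) 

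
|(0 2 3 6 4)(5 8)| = 10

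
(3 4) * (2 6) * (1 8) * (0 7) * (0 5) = (0 7 5)(1 8)(2 6)(3 4)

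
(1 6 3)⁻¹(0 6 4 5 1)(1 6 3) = (0 3 4 5 6)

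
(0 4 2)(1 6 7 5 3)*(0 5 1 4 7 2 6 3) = (0 7 1 3 4 6 2 5)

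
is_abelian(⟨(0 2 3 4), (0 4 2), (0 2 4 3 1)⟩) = no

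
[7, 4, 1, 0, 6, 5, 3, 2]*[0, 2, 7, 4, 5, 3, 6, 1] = [1, 5, 2, 0, 6, 3, 4, 7]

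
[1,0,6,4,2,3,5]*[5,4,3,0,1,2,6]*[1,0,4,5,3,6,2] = [3,6,2,0,5,1,4]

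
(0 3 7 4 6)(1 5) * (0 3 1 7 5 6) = (0 1 6 3 5 7 4)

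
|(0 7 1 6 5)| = 5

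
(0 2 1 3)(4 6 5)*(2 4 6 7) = (0 4 7 2 1 3)(5 6)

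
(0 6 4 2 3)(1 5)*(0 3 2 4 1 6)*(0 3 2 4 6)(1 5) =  (0 3 2 4 6 5)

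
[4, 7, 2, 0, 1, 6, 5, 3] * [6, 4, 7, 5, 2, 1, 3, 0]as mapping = [0→2, 1→0, 2→7, 3→6, 4→4, 5→3, 6→1, 7→5]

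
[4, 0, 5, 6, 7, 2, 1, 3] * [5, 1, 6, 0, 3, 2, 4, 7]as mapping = [0→3, 1→5, 2→2, 3→4, 4→7, 5→6, 6→1, 7→0]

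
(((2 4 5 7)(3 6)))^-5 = (2 7 5 4)(3 6)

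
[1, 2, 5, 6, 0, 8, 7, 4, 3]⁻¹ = [4, 0, 1, 8, 7, 2, 3, 6, 5]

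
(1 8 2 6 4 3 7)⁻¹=(1 7 3 4 6 2 8)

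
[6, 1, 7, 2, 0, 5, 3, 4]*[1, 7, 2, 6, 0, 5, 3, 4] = [3, 7, 4, 2, 1, 5, 6, 0]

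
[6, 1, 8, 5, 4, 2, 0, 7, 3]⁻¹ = [6, 1, 5, 8, 4, 3, 0, 7, 2]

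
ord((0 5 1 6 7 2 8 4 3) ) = 9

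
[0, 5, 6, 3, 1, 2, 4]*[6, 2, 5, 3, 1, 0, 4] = [6, 0, 4, 3, 2, 5, 1]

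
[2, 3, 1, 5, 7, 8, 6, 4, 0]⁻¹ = [8, 2, 0, 1, 7, 3, 6, 4, 5]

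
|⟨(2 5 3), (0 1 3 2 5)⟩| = 60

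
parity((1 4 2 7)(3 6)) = even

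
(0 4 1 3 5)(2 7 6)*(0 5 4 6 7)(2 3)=(0 6 3 4 1 2)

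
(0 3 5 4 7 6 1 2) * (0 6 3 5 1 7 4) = (0 5) (1 2 6 7 3) 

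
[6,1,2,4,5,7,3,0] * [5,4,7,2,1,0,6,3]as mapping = [0→6,1→4,2→7,3→1,4→0,5→3,6→2,7→5]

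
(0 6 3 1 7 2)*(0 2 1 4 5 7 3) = (0 6)(1 3 4 5 7)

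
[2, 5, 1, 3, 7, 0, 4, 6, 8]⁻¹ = [5, 2, 0, 3, 6, 1, 7, 4, 8]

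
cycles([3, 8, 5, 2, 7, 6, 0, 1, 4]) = (0 3 2 5 6)(1 8 4 7)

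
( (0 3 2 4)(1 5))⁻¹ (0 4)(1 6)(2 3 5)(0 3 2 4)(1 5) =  (0 3)(1 4 2)(5 6)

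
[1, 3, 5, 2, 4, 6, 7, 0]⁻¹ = [7, 0, 3, 1, 4, 2, 5, 6]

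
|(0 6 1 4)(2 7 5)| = 12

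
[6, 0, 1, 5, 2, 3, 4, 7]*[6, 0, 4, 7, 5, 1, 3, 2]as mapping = [0→3, 1→6, 2→0, 3→1, 4→4, 5→7, 6→5, 7→2]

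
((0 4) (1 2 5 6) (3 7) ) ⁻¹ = (0 4) (1 6 5 2) (3 7) 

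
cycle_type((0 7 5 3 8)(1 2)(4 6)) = 2^2.5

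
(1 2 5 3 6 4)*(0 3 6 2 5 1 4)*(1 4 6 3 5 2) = (0 5 3 1 2 4 6)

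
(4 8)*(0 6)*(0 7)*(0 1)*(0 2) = (0 6 7 1 2)(4 8)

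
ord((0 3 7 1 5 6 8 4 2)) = 9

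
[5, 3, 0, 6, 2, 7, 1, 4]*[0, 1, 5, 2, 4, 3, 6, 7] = [3, 2, 0, 6, 5, 7, 1, 4]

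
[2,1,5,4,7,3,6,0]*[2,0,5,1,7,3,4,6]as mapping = [0→5,1→0,2→3,3→7,4→6,5→1,6→4,7→2]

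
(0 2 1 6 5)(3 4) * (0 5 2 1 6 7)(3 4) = (0 1 7)(2 6)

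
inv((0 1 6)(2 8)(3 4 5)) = (0 6 1)(2 8)(3 5 4)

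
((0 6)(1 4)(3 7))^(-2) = ()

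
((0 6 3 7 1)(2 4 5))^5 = (2 5 4)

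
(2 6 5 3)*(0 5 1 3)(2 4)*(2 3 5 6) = (0 6 1 5)(3 4)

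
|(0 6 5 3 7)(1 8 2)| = 15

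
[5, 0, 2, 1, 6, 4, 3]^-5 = [5, 0, 2, 1, 6, 4, 3]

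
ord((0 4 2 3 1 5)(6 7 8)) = 6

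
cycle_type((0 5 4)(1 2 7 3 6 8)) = 3.6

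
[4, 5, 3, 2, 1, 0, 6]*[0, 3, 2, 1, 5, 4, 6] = [5, 4, 1, 2, 3, 0, 6]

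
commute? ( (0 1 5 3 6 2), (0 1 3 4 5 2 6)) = no: (0 1 5 3 6 2) * (0 1 3 4 5 2 6) = (0 3)(1 2)(4 5), (0 1 3 4 5 2 6) * (0 1 5 3 6 2) = (0 5)(1 6)(3 4)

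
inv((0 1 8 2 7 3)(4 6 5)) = (0 3 7 2 8 1)(4 5 6)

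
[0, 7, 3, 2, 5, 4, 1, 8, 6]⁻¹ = [0, 6, 3, 2, 5, 4, 8, 1, 7]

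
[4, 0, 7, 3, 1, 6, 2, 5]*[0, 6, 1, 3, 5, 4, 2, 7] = [5, 0, 7, 3, 6, 2, 1, 4]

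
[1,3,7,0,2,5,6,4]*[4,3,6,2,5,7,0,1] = [3,2,1,4,6,7,0,5]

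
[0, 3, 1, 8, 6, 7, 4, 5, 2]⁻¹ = [0, 2, 8, 1, 6, 7, 4, 5, 3]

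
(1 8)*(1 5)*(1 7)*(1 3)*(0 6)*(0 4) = (0 6 4)(1 8 5 7 3)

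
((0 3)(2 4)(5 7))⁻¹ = (0 3)(2 4)(5 7)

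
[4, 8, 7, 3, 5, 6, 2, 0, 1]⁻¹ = [7, 8, 6, 3, 0, 4, 5, 2, 1]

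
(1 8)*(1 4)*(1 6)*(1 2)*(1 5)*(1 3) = (1 8 4 6 2 5 3)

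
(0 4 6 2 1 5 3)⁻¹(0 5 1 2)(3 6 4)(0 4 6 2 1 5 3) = (0 2 6)(1 4 3 5)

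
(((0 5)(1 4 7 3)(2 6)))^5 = (0 5)(1 4 7 3)(2 6)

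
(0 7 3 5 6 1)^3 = (0 5)(1 3)(6 7)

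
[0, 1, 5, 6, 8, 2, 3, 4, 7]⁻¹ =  [0, 1, 5, 6, 7, 2, 3, 8, 4]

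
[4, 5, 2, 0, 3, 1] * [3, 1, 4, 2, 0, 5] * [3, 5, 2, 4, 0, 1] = [3, 1, 0, 4, 2, 5]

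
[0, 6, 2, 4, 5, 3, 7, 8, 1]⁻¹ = [0, 8, 2, 5, 3, 4, 1, 6, 7]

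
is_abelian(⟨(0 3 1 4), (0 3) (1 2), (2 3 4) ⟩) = no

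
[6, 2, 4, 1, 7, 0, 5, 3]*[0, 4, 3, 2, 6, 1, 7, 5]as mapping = [0→7, 1→3, 2→6, 3→4, 4→5, 5→0, 6→1, 7→2]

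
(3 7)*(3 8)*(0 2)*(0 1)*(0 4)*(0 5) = (0 2 1 4 5)(3 7 8)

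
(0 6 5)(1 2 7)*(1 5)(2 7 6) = (0 2 6 1 7 5)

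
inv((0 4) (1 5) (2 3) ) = (0 4) (1 5) (2 3) 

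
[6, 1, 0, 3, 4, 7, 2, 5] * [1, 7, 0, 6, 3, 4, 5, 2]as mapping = [0→5, 1→7, 2→1, 3→6, 4→3, 5→2, 6→0, 7→4]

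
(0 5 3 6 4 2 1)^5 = (0 2 6 5 1 4 3)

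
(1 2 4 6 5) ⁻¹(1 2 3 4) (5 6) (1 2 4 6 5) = (1 5) (2 4 3 6) 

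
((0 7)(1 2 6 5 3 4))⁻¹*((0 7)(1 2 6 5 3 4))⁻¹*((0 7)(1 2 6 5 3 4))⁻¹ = (0 7)(1 5)(2 3)(4 6)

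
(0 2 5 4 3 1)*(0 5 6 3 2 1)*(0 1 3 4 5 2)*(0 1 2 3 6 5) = (0 6 4 1 3 2 5)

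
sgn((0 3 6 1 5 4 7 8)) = -1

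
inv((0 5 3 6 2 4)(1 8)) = (0 4 2 6 3 5)(1 8)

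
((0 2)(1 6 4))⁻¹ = (0 2)(1 4 6)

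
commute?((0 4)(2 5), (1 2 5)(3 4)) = no:(0 4)(2 5) * (1 2 5)(3 4) = (0 3 4)(1 2), (1 2 5)(3 4) * (0 4)(2 5) = (0 4 3)(1 5)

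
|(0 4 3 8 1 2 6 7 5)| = 9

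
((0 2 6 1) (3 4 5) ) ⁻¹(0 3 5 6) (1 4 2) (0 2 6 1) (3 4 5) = (0 5 6) (1 2 4 3) 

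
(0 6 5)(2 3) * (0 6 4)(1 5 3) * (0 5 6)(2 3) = (0 4 5)(1 6 2)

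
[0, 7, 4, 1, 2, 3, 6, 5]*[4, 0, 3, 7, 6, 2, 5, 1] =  [4, 1, 6, 0, 3, 7, 5, 2]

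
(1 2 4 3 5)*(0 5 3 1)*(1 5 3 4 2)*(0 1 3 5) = (0 5 1 3 4)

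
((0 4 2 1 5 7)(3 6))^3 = (0 1)(2 7)(3 6)(4 5)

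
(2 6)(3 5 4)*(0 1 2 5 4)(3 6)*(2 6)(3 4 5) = (0 1 6 3 5)(2 4)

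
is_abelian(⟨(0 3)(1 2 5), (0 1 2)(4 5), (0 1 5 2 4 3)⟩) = no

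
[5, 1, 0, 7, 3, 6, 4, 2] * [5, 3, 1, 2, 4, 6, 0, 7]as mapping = [0→6, 1→3, 2→5, 3→7, 4→2, 5→0, 6→4, 7→1]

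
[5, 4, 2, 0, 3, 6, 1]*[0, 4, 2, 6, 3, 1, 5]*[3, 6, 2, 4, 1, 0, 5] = [6, 4, 2, 3, 5, 0, 1]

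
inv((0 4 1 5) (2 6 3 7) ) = (0 5 1 4) (2 7 3 6) 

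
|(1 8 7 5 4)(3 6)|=10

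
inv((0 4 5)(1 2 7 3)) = (0 5 4)(1 3 7 2)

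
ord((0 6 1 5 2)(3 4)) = 10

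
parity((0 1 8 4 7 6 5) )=even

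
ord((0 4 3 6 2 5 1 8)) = 8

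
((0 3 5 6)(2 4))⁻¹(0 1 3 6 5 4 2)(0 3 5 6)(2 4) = (0 6 2 4 3 1 5)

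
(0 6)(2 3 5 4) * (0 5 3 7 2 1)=(0 6 5 4 1)(2 7)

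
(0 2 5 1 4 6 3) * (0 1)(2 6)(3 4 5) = (0 6 4 2 3 1 5)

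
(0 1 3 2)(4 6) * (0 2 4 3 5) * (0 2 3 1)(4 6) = (1 5 2 3 6)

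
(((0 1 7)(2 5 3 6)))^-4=(0 7 1)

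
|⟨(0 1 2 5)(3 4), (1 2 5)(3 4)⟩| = 48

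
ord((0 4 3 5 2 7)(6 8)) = 6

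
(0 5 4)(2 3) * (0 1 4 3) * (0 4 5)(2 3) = (1 5 2 4)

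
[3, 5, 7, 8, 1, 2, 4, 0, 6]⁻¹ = [7, 4, 5, 0, 6, 1, 8, 2, 3]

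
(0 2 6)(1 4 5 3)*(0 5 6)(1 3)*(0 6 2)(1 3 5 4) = (2 6 4)(3 5)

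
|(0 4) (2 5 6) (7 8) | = 6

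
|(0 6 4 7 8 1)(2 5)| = 6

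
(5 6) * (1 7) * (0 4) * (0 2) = (0 4 2)(1 7)(5 6)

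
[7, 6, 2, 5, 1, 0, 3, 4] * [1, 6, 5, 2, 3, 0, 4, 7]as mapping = [0→7, 1→4, 2→5, 3→0, 4→6, 5→1, 6→2, 7→3]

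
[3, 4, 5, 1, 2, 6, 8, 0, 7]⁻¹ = [7, 3, 4, 0, 1, 2, 5, 8, 6]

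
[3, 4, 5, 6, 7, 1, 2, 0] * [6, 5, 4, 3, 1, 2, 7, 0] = [3, 1, 2, 7, 0, 5, 4, 6]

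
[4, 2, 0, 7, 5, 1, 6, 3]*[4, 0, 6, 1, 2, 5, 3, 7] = [2, 6, 4, 7, 5, 0, 3, 1]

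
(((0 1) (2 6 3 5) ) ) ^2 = (2 3) (5 6) 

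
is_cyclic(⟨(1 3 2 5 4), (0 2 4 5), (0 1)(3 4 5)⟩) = no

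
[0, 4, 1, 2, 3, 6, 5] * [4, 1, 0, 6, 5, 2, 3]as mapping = [0→4, 1→5, 2→1, 3→0, 4→6, 5→3, 6→2]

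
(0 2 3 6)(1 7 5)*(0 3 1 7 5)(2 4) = (0 4 2 1 5 7)(3 6)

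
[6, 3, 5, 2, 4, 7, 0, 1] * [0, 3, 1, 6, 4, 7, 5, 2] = [5, 6, 7, 1, 4, 2, 0, 3]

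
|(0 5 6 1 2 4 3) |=7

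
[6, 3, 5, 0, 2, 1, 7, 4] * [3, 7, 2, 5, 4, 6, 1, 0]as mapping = [0→1, 1→5, 2→6, 3→3, 4→2, 5→7, 6→0, 7→4]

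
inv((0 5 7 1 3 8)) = (0 8 3 1 7 5)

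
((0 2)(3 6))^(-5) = (0 2)(3 6)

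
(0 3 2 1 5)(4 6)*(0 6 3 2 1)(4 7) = (0 2)(1 5 6 7 4 3)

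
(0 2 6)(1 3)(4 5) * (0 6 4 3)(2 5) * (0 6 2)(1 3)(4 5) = (0 4)(1 6 2 5)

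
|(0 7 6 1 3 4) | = 6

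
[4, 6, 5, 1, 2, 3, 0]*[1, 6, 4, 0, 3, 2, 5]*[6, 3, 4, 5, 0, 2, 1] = [5, 2, 4, 1, 0, 6, 3]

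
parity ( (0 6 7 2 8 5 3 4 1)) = even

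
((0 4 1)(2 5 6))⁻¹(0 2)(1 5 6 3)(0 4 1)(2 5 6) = (0 6 2 3)(4 5)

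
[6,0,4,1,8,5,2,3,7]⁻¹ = [1,3,6,7,2,5,0,8,4]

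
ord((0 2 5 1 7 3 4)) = 7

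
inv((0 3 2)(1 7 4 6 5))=(0 2 3)(1 5 6 4 7)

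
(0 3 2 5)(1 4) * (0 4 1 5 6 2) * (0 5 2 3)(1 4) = (1 4 2 6 3 5)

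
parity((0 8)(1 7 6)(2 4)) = even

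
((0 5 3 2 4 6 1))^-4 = (0 2 1 3 6 5 4)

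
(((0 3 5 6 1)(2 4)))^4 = (0 1 6 5 3)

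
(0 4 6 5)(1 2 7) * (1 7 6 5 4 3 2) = (0 3 2 6 4 5)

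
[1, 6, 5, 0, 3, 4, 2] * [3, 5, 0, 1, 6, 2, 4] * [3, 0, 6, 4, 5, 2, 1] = [2, 5, 6, 4, 0, 1, 3]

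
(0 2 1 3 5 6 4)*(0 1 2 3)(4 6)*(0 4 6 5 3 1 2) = (0 1 4 2)(5 6)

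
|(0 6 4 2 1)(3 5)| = 10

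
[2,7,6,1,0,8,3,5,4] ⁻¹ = [4,3,0,6,8,7,2,1,5] 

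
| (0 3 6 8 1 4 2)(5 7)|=14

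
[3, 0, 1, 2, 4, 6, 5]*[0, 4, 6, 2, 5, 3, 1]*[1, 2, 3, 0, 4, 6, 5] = [3, 1, 4, 5, 6, 2, 0]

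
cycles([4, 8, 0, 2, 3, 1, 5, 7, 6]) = (0 4 3 2)(1 8 6 5)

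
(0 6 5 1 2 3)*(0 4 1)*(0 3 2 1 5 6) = (3 4 5)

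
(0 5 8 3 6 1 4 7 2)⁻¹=(0 2 7 4 1 6 3 8 5)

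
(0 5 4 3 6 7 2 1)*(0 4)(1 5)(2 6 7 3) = (0 1 4 2 5)(3 7 6)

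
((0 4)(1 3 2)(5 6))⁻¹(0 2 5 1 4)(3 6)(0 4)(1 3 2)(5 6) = (0 4 1 6 3)(2 5)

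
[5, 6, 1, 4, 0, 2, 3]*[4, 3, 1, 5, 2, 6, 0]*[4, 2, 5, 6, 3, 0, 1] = [1, 4, 6, 5, 3, 2, 0]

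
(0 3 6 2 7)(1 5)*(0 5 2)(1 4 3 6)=(0 6)(1 2 7 5 4 3)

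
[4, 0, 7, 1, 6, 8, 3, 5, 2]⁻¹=[1, 3, 8, 6, 0, 7, 4, 2, 5]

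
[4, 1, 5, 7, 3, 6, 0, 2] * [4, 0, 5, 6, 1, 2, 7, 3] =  [1, 0, 2, 3, 6, 7, 4, 5]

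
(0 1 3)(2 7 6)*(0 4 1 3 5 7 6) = (0 3 4 1 5 7)(2 6)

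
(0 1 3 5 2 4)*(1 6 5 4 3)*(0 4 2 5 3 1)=(0 6 3 2 1)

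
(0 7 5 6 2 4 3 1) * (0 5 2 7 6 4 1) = (0 6 7 2 1 5 4 3)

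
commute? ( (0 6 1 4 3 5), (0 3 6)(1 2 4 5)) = no: (0 6 1 4 3 5)*(0 3 6)(1 2 4 5) = (1 5 3)(2 4 6), (0 3 6)(1 2 4 5)*(0 6 1 4 3 5) = (0 5 4)(1 2 3)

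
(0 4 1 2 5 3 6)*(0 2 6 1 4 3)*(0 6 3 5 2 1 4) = (0 5 6 1 3 4)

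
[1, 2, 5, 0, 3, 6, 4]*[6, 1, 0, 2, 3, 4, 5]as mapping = [0→1, 1→0, 2→4, 3→6, 4→2, 5→5, 6→3]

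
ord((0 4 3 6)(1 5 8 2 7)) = 20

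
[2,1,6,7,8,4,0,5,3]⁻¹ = [6,1,0,8,5,7,2,3,4]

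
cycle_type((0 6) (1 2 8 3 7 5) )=2.6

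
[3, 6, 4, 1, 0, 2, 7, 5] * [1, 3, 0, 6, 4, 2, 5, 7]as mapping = [0→6, 1→5, 2→4, 3→3, 4→1, 5→0, 6→7, 7→2]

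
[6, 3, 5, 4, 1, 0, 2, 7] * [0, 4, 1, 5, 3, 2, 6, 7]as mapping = [0→6, 1→5, 2→2, 3→3, 4→4, 5→0, 6→1, 7→7]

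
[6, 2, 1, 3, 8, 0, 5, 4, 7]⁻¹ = [5, 2, 1, 3, 7, 6, 0, 8, 4]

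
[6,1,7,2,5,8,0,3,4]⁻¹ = [6,1,3,7,8,4,0,2,5]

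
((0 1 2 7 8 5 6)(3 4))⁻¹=(0 6 5 8 7 2 1)(3 4)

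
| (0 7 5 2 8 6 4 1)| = 8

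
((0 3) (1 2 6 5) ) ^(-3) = (0 3) (1 2 6 5) 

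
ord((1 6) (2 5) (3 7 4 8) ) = 4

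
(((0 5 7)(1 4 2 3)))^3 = (1 3 2 4)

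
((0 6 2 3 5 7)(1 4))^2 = (0 2 5)(3 7 6)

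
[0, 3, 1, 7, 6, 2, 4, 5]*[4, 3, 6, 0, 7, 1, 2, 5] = [4, 0, 3, 5, 2, 6, 7, 1]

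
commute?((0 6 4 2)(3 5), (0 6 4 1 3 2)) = no:(0 6 4 2)(3 5)*(0 6 4 1 3 2) = (0 4)(1 3 5 2 6), (0 6 4 1 3 2)*(0 6 4 2)(3 5) = (0 4 1 5 3)(2 6)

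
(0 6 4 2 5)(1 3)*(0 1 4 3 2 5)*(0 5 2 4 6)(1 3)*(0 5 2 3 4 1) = (0 5 4 3 6)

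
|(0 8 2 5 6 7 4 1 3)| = 9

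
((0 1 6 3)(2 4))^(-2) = (0 6)(1 3)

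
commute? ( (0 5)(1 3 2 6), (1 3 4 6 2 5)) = no: (0 5)(1 3 2 6) * (1 3 4 6 2 5) = (0 1 4 6 3 5), (1 3 4 6 2 5) * (0 5)(1 3 2 6) = (0 5 3 4 1 2)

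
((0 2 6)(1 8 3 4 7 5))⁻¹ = (0 6 2)(1 5 7 4 3 8)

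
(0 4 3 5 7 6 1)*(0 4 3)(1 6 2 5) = (0 3 1 4)(2 5 7)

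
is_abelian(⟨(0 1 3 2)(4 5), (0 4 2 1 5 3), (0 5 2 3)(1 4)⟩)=no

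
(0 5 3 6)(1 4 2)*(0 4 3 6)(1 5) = (0 1 3)(2 5 6 4)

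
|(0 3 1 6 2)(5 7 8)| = 15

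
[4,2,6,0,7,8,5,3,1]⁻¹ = [3,8,1,7,0,6,2,4,5]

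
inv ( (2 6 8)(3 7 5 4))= (2 8 6)(3 4 5 7)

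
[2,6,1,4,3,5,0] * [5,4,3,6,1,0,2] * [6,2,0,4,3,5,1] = [4,0,3,2,1,6,5]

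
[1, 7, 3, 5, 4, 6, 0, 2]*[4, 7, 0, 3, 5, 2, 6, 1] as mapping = [0→7, 1→1, 2→3, 3→2, 4→5, 5→6, 6→4, 7→0] 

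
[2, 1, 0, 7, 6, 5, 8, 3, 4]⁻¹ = [2, 1, 0, 7, 8, 5, 4, 3, 6]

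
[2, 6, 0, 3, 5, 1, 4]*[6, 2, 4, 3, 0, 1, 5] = [4, 5, 6, 3, 1, 2, 0]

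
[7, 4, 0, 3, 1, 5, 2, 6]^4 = [0, 1, 2, 3, 4, 5, 6, 7]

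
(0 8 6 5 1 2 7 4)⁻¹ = (0 4 7 2 1 5 6 8)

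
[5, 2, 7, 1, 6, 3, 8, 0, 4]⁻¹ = [7, 3, 1, 5, 8, 0, 4, 2, 6]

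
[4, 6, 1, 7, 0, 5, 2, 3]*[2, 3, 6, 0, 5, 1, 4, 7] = [5, 4, 3, 7, 2, 1, 6, 0]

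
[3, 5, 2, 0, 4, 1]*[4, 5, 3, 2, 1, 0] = [2, 0, 3, 4, 1, 5]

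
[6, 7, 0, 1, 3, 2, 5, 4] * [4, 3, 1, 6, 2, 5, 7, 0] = [7, 0, 4, 3, 6, 1, 5, 2]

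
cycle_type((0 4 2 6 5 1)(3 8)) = 2.6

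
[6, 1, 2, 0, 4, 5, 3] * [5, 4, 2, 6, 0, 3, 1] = [1, 4, 2, 5, 0, 3, 6]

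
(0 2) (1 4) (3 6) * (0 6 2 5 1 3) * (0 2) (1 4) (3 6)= (0 5 4 6 2 3) 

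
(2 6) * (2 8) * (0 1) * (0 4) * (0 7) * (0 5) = (0 1 4 7 5)(2 6 8)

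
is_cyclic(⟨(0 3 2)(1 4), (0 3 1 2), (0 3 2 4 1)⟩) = no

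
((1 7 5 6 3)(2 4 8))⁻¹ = (1 3 6 5 7)(2 8 4)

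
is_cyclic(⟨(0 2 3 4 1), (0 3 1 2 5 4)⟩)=no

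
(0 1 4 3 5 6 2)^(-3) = (0 5 1 6 4 2 3)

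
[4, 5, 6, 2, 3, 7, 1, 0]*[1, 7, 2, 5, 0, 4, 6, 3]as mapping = [0→0, 1→4, 2→6, 3→2, 4→5, 5→3, 6→7, 7→1]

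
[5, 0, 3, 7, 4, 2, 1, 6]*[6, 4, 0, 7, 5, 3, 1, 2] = [3, 6, 7, 2, 5, 0, 4, 1]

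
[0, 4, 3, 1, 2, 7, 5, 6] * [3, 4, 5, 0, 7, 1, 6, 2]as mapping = [0→3, 1→7, 2→0, 3→4, 4→5, 5→2, 6→1, 7→6]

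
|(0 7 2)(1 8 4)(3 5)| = 6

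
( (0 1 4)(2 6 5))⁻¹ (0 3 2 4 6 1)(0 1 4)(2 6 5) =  (0 5 4 1 3 6)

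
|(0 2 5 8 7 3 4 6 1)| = 9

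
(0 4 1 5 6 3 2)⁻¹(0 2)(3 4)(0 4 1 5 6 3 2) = (0 4)(1 2)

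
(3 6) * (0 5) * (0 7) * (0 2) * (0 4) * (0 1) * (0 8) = (0 5 7 2 4 1 8)(3 6)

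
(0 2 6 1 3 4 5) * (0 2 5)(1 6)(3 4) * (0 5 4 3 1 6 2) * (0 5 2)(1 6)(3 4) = (0 3 6)(1 4 2)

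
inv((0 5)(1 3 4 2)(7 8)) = (0 5)(1 2 4 3)(7 8)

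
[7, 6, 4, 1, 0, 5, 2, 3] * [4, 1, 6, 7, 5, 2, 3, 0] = [0, 3, 5, 1, 4, 2, 6, 7]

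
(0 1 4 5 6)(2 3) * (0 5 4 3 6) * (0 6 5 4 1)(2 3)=(1 2 5 6 4)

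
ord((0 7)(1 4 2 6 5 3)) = 6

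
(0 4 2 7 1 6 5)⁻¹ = (0 5 6 1 7 2 4)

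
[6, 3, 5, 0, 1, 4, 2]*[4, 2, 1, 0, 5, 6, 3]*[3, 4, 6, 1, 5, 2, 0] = [1, 3, 0, 5, 6, 2, 4]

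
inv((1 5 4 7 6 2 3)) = (1 3 2 6 7 4 5)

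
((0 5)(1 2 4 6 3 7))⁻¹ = (0 5)(1 7 3 6 4 2)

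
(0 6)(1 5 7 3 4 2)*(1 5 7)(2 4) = (0 6)(1 7 3 2 5)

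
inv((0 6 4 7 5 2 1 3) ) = (0 3 1 2 5 7 4 6) 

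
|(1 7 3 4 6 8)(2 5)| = 6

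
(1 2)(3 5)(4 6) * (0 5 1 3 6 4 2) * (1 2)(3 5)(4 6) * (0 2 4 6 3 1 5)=(0 1 2)(3 4)(5 6)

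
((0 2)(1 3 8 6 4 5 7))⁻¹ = (0 2)(1 7 5 4 6 8 3)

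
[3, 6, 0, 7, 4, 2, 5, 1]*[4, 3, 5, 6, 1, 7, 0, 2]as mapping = [0→6, 1→0, 2→4, 3→2, 4→1, 5→5, 6→7, 7→3]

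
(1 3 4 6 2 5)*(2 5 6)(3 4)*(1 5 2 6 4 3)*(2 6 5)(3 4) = (1 4 5 2 3)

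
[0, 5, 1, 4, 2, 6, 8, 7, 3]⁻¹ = [0, 2, 4, 8, 3, 1, 5, 7, 6]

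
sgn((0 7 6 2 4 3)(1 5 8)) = -1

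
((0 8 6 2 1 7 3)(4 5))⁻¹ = (0 3 7 1 2 6 8)(4 5)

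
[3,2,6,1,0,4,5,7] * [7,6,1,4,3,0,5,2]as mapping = [0→4,1→1,2→5,3→6,4→7,5→3,6→0,7→2]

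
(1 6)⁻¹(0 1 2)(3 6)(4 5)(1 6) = (0 6 2)(1 3)(4 5)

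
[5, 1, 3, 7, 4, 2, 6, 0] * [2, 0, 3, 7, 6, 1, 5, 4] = [1, 0, 7, 4, 6, 3, 5, 2]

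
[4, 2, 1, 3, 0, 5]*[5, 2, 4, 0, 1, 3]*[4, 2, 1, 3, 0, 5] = [2, 0, 1, 4, 5, 3]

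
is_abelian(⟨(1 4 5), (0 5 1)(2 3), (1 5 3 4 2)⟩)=no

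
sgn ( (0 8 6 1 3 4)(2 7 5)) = -1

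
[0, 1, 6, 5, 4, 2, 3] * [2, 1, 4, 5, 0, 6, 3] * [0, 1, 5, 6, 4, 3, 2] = [5, 1, 6, 2, 0, 4, 3]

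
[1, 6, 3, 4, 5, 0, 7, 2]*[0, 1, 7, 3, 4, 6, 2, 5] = [1, 2, 3, 4, 6, 0, 5, 7]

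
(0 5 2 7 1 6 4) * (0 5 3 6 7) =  (0 3 6 4 5 2)(1 7)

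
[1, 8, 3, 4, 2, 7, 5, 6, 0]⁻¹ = [8, 0, 4, 2, 3, 6, 7, 5, 1]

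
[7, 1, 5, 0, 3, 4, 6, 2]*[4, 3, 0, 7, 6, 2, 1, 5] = [5, 3, 2, 4, 7, 6, 1, 0]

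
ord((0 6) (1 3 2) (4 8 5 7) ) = 12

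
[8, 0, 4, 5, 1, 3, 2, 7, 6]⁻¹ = [1, 4, 6, 5, 2, 3, 8, 7, 0]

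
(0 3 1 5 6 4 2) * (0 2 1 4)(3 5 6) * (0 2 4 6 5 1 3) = (0 1 5)(2 4 3 6)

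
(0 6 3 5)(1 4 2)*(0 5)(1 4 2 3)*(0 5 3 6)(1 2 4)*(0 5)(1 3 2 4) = (0 5 2 3)(4 6)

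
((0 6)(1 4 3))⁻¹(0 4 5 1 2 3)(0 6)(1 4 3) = (1 6 3 5 4 2)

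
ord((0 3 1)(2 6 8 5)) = 12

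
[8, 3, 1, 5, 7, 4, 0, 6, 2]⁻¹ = [6, 2, 8, 1, 5, 3, 7, 4, 0]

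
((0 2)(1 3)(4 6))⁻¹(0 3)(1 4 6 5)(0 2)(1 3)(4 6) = (1 2)(3 6 4 5)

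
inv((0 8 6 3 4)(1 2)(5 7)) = (0 4 3 6 8)(1 2)(5 7)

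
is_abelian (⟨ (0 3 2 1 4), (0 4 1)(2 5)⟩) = no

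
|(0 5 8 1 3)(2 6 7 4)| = 20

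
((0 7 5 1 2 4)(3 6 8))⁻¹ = (0 4 2 1 5 7)(3 8 6)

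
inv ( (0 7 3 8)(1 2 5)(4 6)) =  (0 8 3 7)(1 5 2)(4 6)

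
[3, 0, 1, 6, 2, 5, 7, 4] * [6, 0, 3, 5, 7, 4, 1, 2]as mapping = [0→5, 1→6, 2→0, 3→1, 4→3, 5→4, 6→2, 7→7]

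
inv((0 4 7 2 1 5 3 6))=(0 6 3 5 1 2 7 4)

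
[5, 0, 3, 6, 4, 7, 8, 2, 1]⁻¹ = [1, 8, 7, 2, 4, 0, 3, 5, 6]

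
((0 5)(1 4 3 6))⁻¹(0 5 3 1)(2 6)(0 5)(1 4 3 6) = (0 6 4 5)(1 2)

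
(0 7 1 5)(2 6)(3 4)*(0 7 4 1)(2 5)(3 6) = (0 4 6 5 7)(1 2 3)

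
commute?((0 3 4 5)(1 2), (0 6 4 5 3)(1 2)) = no:(0 3 4 5)(1 2)*(0 6 4 5 3)(1 2) = (3 5 6 4), (0 6 4 5 3)(1 2)*(0 3 4 5)(1 2) = (0 6 5 4)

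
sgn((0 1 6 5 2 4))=-1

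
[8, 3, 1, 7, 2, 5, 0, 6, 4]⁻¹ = [6, 2, 4, 1, 8, 5, 7, 3, 0]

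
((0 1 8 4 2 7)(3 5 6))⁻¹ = (0 7 2 4 8 1)(3 6 5)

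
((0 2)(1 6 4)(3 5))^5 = (0 2)(1 4 6)(3 5)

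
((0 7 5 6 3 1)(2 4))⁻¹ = (0 1 3 6 5 7)(2 4)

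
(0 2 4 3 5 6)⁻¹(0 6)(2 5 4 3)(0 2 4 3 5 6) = (0 2)(3 5 4 6)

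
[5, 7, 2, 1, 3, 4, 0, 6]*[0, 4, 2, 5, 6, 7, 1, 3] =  [7, 3, 2, 4, 5, 6, 0, 1]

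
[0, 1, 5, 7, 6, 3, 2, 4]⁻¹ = [0, 1, 6, 5, 7, 2, 4, 3]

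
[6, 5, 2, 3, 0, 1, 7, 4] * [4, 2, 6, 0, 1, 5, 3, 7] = [3, 5, 6, 0, 4, 2, 7, 1]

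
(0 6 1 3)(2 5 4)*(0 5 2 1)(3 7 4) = (0 6)(1 7 4)(3 5)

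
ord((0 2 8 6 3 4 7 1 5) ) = 9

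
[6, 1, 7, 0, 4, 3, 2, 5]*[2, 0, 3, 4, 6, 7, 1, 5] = [1, 0, 5, 2, 6, 4, 3, 7]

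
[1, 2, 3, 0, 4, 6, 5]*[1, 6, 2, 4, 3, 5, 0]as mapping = [0→6, 1→2, 2→4, 3→1, 4→3, 5→0, 6→5]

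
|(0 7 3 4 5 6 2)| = 7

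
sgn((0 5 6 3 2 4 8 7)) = -1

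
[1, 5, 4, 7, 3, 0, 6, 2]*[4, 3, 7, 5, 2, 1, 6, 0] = [3, 1, 2, 0, 5, 4, 6, 7]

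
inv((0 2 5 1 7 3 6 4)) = (0 4 6 3 7 1 5 2)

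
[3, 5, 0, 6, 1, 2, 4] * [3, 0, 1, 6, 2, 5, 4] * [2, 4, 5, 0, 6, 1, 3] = [3, 1, 0, 6, 2, 4, 5]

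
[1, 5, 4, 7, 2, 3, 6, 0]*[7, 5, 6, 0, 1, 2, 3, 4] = [5, 2, 1, 4, 6, 0, 3, 7]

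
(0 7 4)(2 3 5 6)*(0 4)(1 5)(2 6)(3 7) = (0 3 1 5 2 7)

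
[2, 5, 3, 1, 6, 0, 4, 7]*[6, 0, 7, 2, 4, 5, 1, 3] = [7, 5, 2, 0, 1, 6, 4, 3]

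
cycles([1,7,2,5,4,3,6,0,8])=(0 1 7)(3 5)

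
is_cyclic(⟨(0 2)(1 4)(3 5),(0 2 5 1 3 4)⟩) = no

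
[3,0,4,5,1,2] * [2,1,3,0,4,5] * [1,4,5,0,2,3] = [1,5,2,3,4,0]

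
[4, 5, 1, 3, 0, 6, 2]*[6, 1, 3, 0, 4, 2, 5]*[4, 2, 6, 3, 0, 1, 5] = [0, 6, 2, 4, 5, 1, 3]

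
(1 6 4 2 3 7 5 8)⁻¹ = (1 8 5 7 3 2 4 6)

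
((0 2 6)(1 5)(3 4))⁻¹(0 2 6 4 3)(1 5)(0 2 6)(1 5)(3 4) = (0 3 4 2 6)(1 5)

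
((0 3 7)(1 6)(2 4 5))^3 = (1 6)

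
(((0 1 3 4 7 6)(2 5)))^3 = (0 4)(1 7)(2 5)(3 6)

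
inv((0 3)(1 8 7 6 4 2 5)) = (0 3)(1 5 2 4 6 7 8)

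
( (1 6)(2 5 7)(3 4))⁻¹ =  (1 6)(2 7 5)(3 4)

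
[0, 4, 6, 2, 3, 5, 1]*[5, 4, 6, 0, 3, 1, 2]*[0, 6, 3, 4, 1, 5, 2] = [5, 4, 3, 2, 0, 6, 1]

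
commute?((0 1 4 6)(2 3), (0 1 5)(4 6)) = no:(0 1 4 6)(2 3) * (0 1 5)(4 6) = (0 5)(1 6)(2 3), (0 1 5)(4 6) * (0 1 4 6)(2 3) = (0 4)(1 5)(2 3)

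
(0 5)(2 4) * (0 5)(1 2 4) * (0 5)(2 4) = (0 5)(1 4 2)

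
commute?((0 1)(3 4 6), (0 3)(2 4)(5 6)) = no:(0 1)(3 4 6)*(0 3)(2 4)(5 6) = (0 1 3 2 4 5 6), (0 3)(2 4)(5 6)*(0 1)(3 4 6) = (0 4 2 6 5 3 1)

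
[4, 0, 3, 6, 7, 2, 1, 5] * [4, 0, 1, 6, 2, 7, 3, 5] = [2, 4, 6, 3, 5, 1, 0, 7]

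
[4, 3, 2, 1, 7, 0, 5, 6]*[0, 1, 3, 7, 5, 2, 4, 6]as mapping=[0→5, 1→7, 2→3, 3→1, 4→6, 5→0, 6→2, 7→4]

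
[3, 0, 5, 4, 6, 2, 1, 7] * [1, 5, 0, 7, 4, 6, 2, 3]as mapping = [0→7, 1→1, 2→6, 3→4, 4→2, 5→0, 6→5, 7→3]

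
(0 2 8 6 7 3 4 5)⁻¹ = (0 5 4 3 7 6 8 2)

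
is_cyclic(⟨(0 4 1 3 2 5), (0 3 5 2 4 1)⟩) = no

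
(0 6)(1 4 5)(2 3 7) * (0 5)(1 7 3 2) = (0 6 5 7 1 4)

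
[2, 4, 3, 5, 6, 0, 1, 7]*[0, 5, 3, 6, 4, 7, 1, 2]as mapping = [0→3, 1→4, 2→6, 3→7, 4→1, 5→0, 6→5, 7→2]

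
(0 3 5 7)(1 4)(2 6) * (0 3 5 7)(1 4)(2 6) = (0 5)(3 7)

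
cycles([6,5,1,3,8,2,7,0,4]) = (0 6 7)(1 5 2)(4 8)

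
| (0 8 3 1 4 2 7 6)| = 8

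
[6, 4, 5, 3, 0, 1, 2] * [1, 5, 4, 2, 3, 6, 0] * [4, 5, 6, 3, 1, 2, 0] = [4, 3, 0, 6, 5, 2, 1]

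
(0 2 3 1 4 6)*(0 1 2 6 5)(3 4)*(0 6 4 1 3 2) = (0 4 5 6 3)(1 2)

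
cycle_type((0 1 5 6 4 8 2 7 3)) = 9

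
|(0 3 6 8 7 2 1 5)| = 8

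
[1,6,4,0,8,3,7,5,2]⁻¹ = [3,0,8,5,2,7,1,6,4]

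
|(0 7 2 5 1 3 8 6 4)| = 9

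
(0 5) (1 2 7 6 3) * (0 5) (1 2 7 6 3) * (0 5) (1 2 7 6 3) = (0 5) (1 6 2 3 7) 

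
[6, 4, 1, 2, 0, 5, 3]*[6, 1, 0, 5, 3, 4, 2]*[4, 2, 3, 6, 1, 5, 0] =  [3, 6, 2, 4, 0, 1, 5]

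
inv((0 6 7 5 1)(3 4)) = (0 1 5 7 6)(3 4)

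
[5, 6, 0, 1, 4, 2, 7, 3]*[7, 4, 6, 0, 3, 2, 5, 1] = [2, 5, 7, 4, 3, 6, 1, 0]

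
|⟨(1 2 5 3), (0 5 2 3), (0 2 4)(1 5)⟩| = 720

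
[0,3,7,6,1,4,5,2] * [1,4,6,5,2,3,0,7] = [1,5,7,0,4,2,3,6]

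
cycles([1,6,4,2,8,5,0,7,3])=(0 1 6)(2 4 8 3)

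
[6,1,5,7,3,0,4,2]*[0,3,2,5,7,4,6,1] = [6,3,4,1,5,0,7,2]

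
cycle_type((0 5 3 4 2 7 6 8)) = 8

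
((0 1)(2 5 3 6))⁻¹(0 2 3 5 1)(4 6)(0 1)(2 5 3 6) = (0 1 5 6 3)(2 4)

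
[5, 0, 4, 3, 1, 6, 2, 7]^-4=[6, 5, 1, 3, 0, 2, 4, 7]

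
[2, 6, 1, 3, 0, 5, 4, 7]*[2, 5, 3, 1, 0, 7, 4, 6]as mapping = [0→3, 1→4, 2→5, 3→1, 4→2, 5→7, 6→0, 7→6]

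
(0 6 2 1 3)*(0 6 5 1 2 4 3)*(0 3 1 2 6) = (0 5 2 6 4 1 3)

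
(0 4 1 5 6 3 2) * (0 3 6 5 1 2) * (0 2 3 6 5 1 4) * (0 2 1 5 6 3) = (0 2 3 1 4)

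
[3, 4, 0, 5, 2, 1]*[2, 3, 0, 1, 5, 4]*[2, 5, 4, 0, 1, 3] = [5, 3, 4, 1, 2, 0]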